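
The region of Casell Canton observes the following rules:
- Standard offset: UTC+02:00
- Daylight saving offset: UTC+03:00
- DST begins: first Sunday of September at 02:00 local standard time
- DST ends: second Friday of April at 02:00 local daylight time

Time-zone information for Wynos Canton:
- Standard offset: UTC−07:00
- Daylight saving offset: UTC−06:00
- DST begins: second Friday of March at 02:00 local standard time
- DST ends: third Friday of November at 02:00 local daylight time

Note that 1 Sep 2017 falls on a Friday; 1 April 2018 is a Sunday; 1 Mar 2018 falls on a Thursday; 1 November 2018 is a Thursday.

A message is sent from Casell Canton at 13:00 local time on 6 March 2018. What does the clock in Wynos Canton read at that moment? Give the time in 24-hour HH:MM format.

1 September 2017 is a Friday, so the first Sunday is September 3.
1 April 2018 is a Sunday, so the first Friday is April 6 and the second is April 13.
6 March 2018 falls between 3 September 2017 and 13 April 2018, so daylight saving is in effect and Casell Canton is at UTC+03:00.
13:00 Casell Canton − 3h = 10:00 UTC.
1 March 2018 is a Thursday, so the first Friday is March 2 and the second is March 9.
1 November 2018 is a Thursday, so the first Friday is November 2 and the third is November 16.
At the standard offset (UTC−07:00), 10:00 UTC − 7h = 03:00 Wynos Canton standard time.
The standard-time date in Wynos Canton, 6 March 2018, is outside the daylight-saving period (9 March – 16 November), so Wynos Canton is on standard time, UTC−07:00.
10:00 UTC − 7h = 03:00 Wynos Canton.

03:00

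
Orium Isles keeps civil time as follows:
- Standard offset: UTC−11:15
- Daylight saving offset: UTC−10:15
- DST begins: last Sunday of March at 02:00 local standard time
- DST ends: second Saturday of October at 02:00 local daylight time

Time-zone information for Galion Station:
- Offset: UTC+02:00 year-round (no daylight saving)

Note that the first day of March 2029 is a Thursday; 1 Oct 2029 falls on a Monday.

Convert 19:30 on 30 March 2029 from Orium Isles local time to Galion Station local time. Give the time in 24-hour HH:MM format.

07:45

1 March 2029 is a Thursday, so Sundays fall on 4, 11, 18, 25; the last is March 25.
1 October 2029 is a Monday, so the first Saturday is October 6 and the second is October 13.
Daylight saving runs 25 March – 13 October; 30 March 2029 is inside that window, so Orium Isles is at UTC−10:15.
19:30 Orium Isles + 10h15m = 05:45 UTC (rolling into the next day, 31 March 2029).
Galion Station has no daylight saving, so its offset is UTC+02:00 year-round.
05:45 UTC + 2h = 07:45 Galion Station.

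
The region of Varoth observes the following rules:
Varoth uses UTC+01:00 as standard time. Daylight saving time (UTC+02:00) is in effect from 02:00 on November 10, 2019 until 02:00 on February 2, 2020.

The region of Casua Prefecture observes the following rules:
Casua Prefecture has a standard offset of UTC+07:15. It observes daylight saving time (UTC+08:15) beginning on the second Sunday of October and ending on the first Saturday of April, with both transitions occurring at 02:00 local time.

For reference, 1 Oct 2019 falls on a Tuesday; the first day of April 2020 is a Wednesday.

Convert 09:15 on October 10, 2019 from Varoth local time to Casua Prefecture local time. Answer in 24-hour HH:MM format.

15:30

October 10, 2019 is outside the daylight-saving period (10 November 2019 – 2 February 2020), so Varoth is on standard time, UTC+01:00.
09:15 Varoth − 1h = 08:15 UTC.
1 October 2019 is a Tuesday, so the first Sunday is October 6 and the second is October 13.
1 April 2020 is a Wednesday, so the first Saturday is April 4.
At the standard offset (UTC+07:15), 08:15 UTC + 7h15m = 15:30 Casua Prefecture standard time.
Daylight saving runs 13 October 2019 – 4 April 2020; the standard-time date in Casua Prefecture, October 10, 2019, is outside that window, so Casua Prefecture is on standard time at UTC+07:15.
08:15 UTC + 7h15m = 15:30 Casua Prefecture.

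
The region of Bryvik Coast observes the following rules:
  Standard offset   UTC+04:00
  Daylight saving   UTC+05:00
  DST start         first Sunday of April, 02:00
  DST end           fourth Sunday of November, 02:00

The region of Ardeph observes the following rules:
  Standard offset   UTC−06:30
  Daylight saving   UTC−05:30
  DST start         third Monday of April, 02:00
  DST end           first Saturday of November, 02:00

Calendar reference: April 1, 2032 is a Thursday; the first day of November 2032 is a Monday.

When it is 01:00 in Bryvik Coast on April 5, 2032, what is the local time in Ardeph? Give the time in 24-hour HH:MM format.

1 April 2032 is a Thursday, so the first Sunday is April 4.
1 November 2032 is a Monday, so the first Sunday is November 7 and the fourth is November 28.
April 5, 2032 falls between 4 April and 28 November, so daylight saving is in effect and Bryvik Coast is at UTC+05:00.
01:00 Bryvik Coast − 5h = 20:00 UTC (rolling into the previous day, 4 April 2032).
1 April 2032 is a Thursday, so the first Monday is April 5 and the third is April 19.
1 November 2032 is a Monday, so the first Saturday is November 6.
At the standard offset (UTC−06:30), 20:00 UTC − 6h30m = 13:30 Ardeph standard time.
Daylight saving runs 19 April – 6 November; the standard-time date in Ardeph, April 4, 2032, is outside that window, so Ardeph is on standard time at UTC−06:30.
20:00 UTC − 6h30m = 13:30 Ardeph.

13:30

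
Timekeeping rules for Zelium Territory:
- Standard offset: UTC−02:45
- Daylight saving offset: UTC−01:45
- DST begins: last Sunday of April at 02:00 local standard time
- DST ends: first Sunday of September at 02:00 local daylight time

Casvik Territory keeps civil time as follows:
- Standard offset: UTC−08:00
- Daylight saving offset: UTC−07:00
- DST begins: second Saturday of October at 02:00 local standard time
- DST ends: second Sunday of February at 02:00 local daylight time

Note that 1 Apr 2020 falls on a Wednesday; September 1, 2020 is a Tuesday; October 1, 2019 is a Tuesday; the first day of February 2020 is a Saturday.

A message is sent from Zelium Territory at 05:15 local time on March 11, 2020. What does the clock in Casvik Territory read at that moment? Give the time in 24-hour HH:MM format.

1 April 2020 is a Wednesday, so Sundays fall on 5, 12, 19, 26; the last is April 26.
1 September 2020 is a Tuesday, so the first Sunday is September 6.
March 11, 2020 does not fall between 26 April and 6 September, so daylight saving is not in effect and Zelium Territory is at UTC−02:45.
05:15 Zelium Territory + 2h45m = 08:00 UTC.
1 October 2019 is a Tuesday, so the first Saturday is October 5 and the second is October 12.
1 February 2020 is a Saturday, so the first Sunday is February 2 and the second is February 9.
At the standard offset (UTC−08:00), 08:00 UTC − 8h = 00:00 Casvik Territory standard time.
Daylight saving runs 12 October 2019 – 9 February 2020; the standard-time date in Casvik Territory, March 11, 2020, is outside that window, so Casvik Territory is on standard time at UTC−08:00.
08:00 UTC − 8h = 00:00 Casvik Territory.

00:00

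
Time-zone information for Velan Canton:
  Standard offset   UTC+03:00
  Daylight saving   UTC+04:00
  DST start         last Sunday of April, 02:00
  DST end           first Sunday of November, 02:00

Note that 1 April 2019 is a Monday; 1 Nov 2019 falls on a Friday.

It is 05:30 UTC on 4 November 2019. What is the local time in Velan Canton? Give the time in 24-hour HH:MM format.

1 April 2019 is a Monday, so Sundays fall on 7, 14, 21, 28; the last is April 28.
1 November 2019 is a Friday, so the first Sunday is November 3.
At the standard offset (UTC+03:00), 05:30 UTC + 3h = 08:30 Velan Canton standard time.
The standard-time date in Velan Canton, 4 November 2019, is outside the daylight-saving period (28 April – 3 November), so Velan Canton is on standard time, UTC+03:00.
05:30 UTC + 3h = 08:30 local.

08:30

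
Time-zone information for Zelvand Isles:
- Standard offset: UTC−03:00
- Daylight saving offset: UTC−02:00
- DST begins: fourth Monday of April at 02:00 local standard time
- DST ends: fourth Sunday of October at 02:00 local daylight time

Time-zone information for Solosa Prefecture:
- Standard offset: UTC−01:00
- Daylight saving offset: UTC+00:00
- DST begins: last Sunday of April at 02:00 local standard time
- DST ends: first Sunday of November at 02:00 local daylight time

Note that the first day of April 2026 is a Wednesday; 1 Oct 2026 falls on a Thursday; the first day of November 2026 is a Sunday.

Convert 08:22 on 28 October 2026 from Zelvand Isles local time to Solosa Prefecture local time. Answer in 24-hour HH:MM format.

1 April 2026 is a Wednesday, so the first Monday is April 6 and the fourth is April 27.
1 October 2026 is a Thursday, so the first Sunday is October 4 and the fourth is October 25.
Daylight saving runs 27 April – 25 October; 28 October 2026 is outside that window, so Zelvand Isles is on standard time at UTC−03:00.
08:22 Zelvand Isles + 3h = 11:22 UTC.
1 April 2026 is a Wednesday, so Sundays fall on 5, 12, 19, 26; the last is April 26.
1 November 2026 is a Sunday, so the first Sunday is November 1.
At the standard offset (UTC−01:00), 11:22 UTC − 1h = 10:22 Solosa Prefecture standard time.
The standard-time date in Solosa Prefecture, 28 October 2026, falls between 26 April and 1 November, so daylight saving is in effect and Solosa Prefecture is at UTC+00:00.
11:22 UTC + 0h = 11:22 Solosa Prefecture.

11:22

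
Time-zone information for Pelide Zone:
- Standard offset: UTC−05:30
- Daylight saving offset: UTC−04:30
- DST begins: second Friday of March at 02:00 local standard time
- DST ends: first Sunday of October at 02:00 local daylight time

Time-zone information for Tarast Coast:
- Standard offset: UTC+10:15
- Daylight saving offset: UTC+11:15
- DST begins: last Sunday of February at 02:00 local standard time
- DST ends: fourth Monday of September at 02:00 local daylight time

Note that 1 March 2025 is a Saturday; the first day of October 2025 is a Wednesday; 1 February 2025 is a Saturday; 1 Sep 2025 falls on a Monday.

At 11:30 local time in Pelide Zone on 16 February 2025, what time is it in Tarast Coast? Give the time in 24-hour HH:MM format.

03:15

1 March 2025 is a Saturday, so the first Friday is March 7 and the second is March 14.
1 October 2025 is a Wednesday, so the first Sunday is October 5.
Daylight saving runs 14 March – 5 October; 16 February 2025 is outside that window, so Pelide Zone is on standard time at UTC−05:30.
11:30 Pelide Zone + 5h30m = 17:00 UTC.
1 February 2025 is a Saturday, so Sundays fall on 2, 9, 16, 23; the last is February 23.
1 September 2025 is a Monday, so the first Monday is September 1 and the fourth is September 22.
At the standard offset (UTC+10:15), 17:00 UTC + 10h15m = 03:15 Tarast Coast standard time (rolling into the next day, 17 February 2025).
Daylight saving runs 23 February – 22 September; the standard-time date in Tarast Coast, 17 February 2025, is outside that window, so Tarast Coast is on standard time at UTC+10:15.
17:00 UTC + 10h15m = 03:15 Tarast Coast (rolling into the next day, 17 February 2025).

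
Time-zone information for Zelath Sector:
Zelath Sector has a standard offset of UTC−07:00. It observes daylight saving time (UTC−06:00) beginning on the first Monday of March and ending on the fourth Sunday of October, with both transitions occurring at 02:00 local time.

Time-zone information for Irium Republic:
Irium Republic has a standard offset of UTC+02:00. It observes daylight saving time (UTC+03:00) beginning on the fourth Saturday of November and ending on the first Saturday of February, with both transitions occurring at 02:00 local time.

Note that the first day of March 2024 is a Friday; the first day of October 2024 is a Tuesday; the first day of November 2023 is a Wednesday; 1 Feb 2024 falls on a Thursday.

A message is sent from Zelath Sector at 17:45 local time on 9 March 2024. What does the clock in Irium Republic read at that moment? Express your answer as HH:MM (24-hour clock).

01:45

1 March 2024 is a Friday, so the first Monday is March 4.
1 October 2024 is a Tuesday, so the first Sunday is October 6 and the fourth is October 27.
Daylight saving runs 4 March – 27 October; 9 March 2024 is inside that window, so Zelath Sector is at UTC−06:00.
17:45 Zelath Sector + 6h = 23:45 UTC.
1 November 2023 is a Wednesday, so the first Saturday is November 4 and the fourth is November 25.
1 February 2024 is a Thursday, so the first Saturday is February 3.
At the standard offset (UTC+02:00), 23:45 UTC + 2h = 01:45 Irium Republic standard time (rolling into the next day, 10 March 2024).
Daylight saving runs 25 November 2023 – 3 February 2024; the standard-time date in Irium Republic, 10 March 2024, is outside that window, so Irium Republic is on standard time at UTC+02:00.
23:45 UTC + 2h = 01:45 Irium Republic (rolling into the next day, 10 March 2024).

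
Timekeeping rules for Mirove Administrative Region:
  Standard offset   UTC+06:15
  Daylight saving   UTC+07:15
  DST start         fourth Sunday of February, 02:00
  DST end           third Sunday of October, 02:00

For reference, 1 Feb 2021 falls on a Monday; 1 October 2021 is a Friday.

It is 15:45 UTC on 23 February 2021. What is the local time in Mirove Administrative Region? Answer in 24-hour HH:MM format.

22:00

1 February 2021 is a Monday, so the first Sunday is February 7 and the fourth is February 28.
1 October 2021 is a Friday, so the first Sunday is October 3 and the third is October 17.
At the standard offset (UTC+06:15), 15:45 UTC + 6h15m = 22:00 Mirove Administrative Region standard time.
The standard-time date in Mirove Administrative Region, 23 February 2021, is outside the daylight-saving period (28 February – 17 October), so Mirove Administrative Region is on standard time, UTC+06:15.
15:45 UTC + 6h15m = 22:00 local.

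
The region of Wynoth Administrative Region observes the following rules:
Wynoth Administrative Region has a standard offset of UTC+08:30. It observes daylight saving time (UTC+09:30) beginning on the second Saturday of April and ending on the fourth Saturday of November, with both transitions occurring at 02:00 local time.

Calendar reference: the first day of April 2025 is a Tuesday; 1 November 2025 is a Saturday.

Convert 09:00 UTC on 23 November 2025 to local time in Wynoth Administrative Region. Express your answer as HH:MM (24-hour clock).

17:30

1 April 2025 is a Tuesday, so the first Saturday is April 5 and the second is April 12.
1 November 2025 is a Saturday, so the first Saturday is November 1 and the fourth is November 22.
At the standard offset (UTC+08:30), 09:00 UTC + 8h30m = 17:30 Wynoth Administrative Region standard time.
The standard-time date in Wynoth Administrative Region, 23 November 2025, does not fall between 12 April and 22 November, so daylight saving is not in effect and Wynoth Administrative Region is at UTC+08:30.
09:00 UTC + 8h30m = 17:30 local.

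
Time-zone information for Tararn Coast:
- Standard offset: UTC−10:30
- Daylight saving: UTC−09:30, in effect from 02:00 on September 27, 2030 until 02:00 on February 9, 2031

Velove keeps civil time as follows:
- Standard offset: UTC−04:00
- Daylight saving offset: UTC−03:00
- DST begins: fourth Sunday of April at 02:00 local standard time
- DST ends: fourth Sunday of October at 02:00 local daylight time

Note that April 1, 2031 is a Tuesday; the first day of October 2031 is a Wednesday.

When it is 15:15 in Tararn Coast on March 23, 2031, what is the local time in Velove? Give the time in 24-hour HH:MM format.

March 23, 2031 is outside the daylight-saving period (27 September 2030 – 9 February 2031), so Tararn Coast is on standard time, UTC−10:30.
15:15 Tararn Coast + 10h30m = 01:45 UTC (rolling into the next day, 24 March 2031).
1 April 2031 is a Tuesday, so the first Sunday is April 6 and the fourth is April 27.
1 October 2031 is a Wednesday, so the first Sunday is October 5 and the fourth is October 26.
At the standard offset (UTC−04:00), 01:45 UTC − 4h = 21:45 Velove standard time (rolling into the previous day, 23 March 2031).
The standard-time date in Velove, March 23, 2031, does not fall between 27 April and 26 October, so daylight saving is not in effect and Velove is at UTC−04:00.
01:45 UTC − 4h = 21:45 Velove (rolling into the previous day, 23 March 2031).

21:45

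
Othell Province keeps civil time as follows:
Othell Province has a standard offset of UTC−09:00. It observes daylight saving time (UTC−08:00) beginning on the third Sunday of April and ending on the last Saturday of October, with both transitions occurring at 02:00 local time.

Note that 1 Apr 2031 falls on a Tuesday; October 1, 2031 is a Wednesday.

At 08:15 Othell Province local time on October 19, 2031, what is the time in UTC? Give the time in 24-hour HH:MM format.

16:15

1 April 2031 is a Tuesday, so the first Sunday is April 6 and the third is April 20.
1 October 2031 is a Wednesday, so Saturdays fall on 4, 11, 18, 25; the last is October 25.
Daylight saving runs 20 April – 25 October; October 19, 2031 is inside that window, so Othell Province is at UTC−08:00.
08:15 local + 8h = 16:15 UTC.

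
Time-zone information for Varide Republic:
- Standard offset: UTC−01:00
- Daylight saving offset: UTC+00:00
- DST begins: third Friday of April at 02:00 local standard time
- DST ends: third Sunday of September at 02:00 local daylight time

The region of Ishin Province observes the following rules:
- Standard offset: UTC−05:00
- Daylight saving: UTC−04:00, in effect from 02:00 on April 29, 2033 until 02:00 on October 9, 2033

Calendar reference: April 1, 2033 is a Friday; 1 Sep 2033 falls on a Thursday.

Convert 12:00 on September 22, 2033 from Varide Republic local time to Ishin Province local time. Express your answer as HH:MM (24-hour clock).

1 April 2033 is a Friday, so the first Friday is April 1 and the third is April 15.
1 September 2033 is a Thursday, so the first Sunday is September 4 and the third is September 18.
September 22, 2033 is outside the daylight-saving period (15 April – 18 September), so Varide Republic is on standard time, UTC−01:00.
12:00 Varide Republic + 1h = 13:00 UTC.
At the standard offset (UTC−05:00), 13:00 UTC − 5h = 08:00 Ishin Province standard time.
The standard-time date in Ishin Province, September 22, 2033, falls between 29 April and 9 October, so daylight saving is in effect and Ishin Province is at UTC−04:00.
13:00 UTC − 4h = 09:00 Ishin Province.

09:00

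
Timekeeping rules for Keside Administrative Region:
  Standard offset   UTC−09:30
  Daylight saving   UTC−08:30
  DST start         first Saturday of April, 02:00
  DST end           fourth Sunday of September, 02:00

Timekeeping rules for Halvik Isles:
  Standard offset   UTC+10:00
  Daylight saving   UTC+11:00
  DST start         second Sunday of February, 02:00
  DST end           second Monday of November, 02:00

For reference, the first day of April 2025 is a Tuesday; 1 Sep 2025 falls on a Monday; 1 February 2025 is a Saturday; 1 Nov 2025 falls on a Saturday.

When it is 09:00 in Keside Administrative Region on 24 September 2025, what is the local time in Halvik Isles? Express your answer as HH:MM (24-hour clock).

1 April 2025 is a Tuesday, so the first Saturday is April 5.
1 September 2025 is a Monday, so the first Sunday is September 7 and the fourth is September 28.
Daylight saving runs 5 April – 28 September; 24 September 2025 is inside that window, so Keside Administrative Region is at UTC−08:30.
09:00 Keside Administrative Region + 8h30m = 17:30 UTC.
1 February 2025 is a Saturday, so the first Sunday is February 2 and the second is February 9.
1 November 2025 is a Saturday, so the first Monday is November 3 and the second is November 10.
At the standard offset (UTC+10:00), 17:30 UTC + 10h = 03:30 Halvik Isles standard time (rolling into the next day, 25 September 2025).
The standard-time date in Halvik Isles, 25 September 2025, falls between 9 February and 10 November, so daylight saving is in effect and Halvik Isles is at UTC+11:00.
17:30 UTC + 11h = 04:30 Halvik Isles (rolling into the next day, 25 September 2025).

04:30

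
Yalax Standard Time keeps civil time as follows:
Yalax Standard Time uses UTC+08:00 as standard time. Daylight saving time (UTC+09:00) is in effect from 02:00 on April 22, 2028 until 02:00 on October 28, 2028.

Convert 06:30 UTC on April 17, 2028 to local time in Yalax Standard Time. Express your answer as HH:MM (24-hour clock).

14:30

At the standard offset (UTC+08:00), 06:30 UTC + 8h = 14:30 Yalax Standard Time standard time.
The standard-time date in Yalax Standard Time, April 17, 2028, is outside the daylight-saving period (22 April – 28 October), so Yalax Standard Time is on standard time, UTC+08:00.
06:30 UTC + 8h = 14:30 local.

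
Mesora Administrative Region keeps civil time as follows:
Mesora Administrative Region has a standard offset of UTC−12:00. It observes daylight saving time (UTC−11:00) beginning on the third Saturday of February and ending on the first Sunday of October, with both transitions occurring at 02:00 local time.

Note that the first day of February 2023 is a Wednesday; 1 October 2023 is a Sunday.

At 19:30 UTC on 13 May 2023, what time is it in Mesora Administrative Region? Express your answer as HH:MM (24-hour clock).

1 February 2023 is a Wednesday, so the first Saturday is February 4 and the third is February 18.
1 October 2023 is a Sunday, so the first Sunday is October 1.
At the standard offset (UTC−12:00), 19:30 UTC − 12h = 07:30 Mesora Administrative Region standard time.
Daylight saving runs 18 February – 1 October; the standard-time date in Mesora Administrative Region, 13 May 2023, is inside that window, so Mesora Administrative Region is at UTC−11:00.
19:30 UTC − 11h = 08:30 local.

08:30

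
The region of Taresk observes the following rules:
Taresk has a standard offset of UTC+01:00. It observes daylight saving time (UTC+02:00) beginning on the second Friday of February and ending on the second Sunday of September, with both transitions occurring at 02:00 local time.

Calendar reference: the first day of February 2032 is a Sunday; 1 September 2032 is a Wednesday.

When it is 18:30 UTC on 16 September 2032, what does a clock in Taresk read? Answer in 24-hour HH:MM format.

19:30

1 February 2032 is a Sunday, so the first Friday is February 6 and the second is February 13.
1 September 2032 is a Wednesday, so the first Sunday is September 5 and the second is September 12.
At the standard offset (UTC+01:00), 18:30 UTC + 1h = 19:30 Taresk standard time.
The standard-time date in Taresk, 16 September 2032, is outside the daylight-saving period (13 February – 12 September), so Taresk is on standard time, UTC+01:00.
18:30 UTC + 1h = 19:30 local.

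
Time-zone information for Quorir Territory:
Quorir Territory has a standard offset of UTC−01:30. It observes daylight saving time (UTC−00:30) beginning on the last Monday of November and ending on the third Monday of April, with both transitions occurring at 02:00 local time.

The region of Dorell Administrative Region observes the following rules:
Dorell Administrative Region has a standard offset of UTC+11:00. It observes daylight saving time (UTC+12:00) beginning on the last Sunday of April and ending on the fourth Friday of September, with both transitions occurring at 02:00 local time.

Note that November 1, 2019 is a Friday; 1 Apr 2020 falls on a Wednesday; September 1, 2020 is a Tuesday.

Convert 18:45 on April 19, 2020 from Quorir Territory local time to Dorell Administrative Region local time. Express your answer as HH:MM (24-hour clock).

1 November 2019 is a Friday, so Mondays fall on 4, 11, 18, 25; the last is November 25.
1 April 2020 is a Wednesday, so the first Monday is April 6 and the third is April 20.
April 19, 2020 falls between 25 November 2019 and 20 April 2020, so daylight saving is in effect and Quorir Territory is at UTC−00:30.
18:45 Quorir Territory + 0h30m = 19:15 UTC.
1 April 2020 is a Wednesday, so Sundays fall on 5, 12, 19, 26; the last is April 26.
1 September 2020 is a Tuesday, so the first Friday is September 4 and the fourth is September 25.
At the standard offset (UTC+11:00), 19:15 UTC + 11h = 06:15 Dorell Administrative Region standard time (rolling into the next day, 20 April 2020).
Daylight saving runs 26 April – 25 September; the standard-time date in Dorell Administrative Region, April 20, 2020, is outside that window, so Dorell Administrative Region is on standard time at UTC+11:00.
19:15 UTC + 11h = 06:15 Dorell Administrative Region (rolling into the next day, 20 April 2020).

06:15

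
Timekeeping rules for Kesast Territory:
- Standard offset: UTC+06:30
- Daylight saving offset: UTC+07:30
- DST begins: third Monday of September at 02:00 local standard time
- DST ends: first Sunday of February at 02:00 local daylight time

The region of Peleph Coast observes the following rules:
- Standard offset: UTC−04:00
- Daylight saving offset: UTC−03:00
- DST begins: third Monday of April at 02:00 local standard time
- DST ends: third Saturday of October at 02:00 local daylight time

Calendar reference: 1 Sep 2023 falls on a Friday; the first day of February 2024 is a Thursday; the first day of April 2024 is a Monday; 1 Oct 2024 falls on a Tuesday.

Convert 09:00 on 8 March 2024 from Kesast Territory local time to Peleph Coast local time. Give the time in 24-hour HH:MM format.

22:30

1 September 2023 is a Friday, so the first Monday is September 4 and the third is September 18.
1 February 2024 is a Thursday, so the first Sunday is February 4.
Daylight saving runs 18 September 2023 – 4 February 2024; 8 March 2024 is outside that window, so Kesast Territory is on standard time at UTC+06:30.
09:00 Kesast Territory − 6h30m = 02:30 UTC.
1 April 2024 is a Monday, so the first Monday is April 1 and the third is April 15.
1 October 2024 is a Tuesday, so the first Saturday is October 5 and the third is October 19.
At the standard offset (UTC−04:00), 02:30 UTC − 4h = 22:30 Peleph Coast standard time (rolling into the previous day, 7 March 2024).
The standard-time date in Peleph Coast, 7 March 2024, is outside the daylight-saving period (15 April – 19 October), so Peleph Coast is on standard time, UTC−04:00.
02:30 UTC − 4h = 22:30 Peleph Coast (rolling into the previous day, 7 March 2024).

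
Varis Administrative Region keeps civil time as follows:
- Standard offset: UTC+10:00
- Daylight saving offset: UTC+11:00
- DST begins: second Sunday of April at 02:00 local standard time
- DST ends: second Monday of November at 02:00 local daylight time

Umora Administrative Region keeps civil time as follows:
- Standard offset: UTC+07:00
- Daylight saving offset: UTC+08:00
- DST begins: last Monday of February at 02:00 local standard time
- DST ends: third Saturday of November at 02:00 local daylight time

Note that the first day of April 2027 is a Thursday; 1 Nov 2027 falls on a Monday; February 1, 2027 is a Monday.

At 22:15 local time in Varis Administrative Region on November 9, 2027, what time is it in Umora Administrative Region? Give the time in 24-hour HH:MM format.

20:15

1 April 2027 is a Thursday, so the first Sunday is April 4 and the second is April 11.
1 November 2027 is a Monday, so the first Monday is November 1 and the second is November 8.
Daylight saving runs 11 April – 8 November; November 9, 2027 is outside that window, so Varis Administrative Region is on standard time at UTC+10:00.
22:15 Varis Administrative Region − 10h = 12:15 UTC.
1 February 2027 is a Monday, so Mondays fall on 1, 8, 15, 22; the last is February 22.
1 November 2027 is a Monday, so the first Saturday is November 6 and the third is November 20.
At the standard offset (UTC+07:00), 12:15 UTC + 7h = 19:15 Umora Administrative Region standard time.
Daylight saving runs 22 February – 20 November; the standard-time date in Umora Administrative Region, November 9, 2027, is inside that window, so Umora Administrative Region is at UTC+08:00.
12:15 UTC + 8h = 20:15 Umora Administrative Region.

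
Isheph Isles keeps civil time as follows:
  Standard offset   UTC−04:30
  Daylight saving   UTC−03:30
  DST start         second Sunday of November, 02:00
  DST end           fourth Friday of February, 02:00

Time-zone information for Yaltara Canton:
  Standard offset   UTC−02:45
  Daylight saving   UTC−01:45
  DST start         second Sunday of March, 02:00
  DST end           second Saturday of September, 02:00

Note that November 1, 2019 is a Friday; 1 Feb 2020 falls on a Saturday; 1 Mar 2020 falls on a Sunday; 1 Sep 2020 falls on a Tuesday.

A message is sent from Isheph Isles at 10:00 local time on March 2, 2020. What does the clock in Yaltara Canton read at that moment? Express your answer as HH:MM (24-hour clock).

1 November 2019 is a Friday, so the first Sunday is November 3 and the second is November 10.
1 February 2020 is a Saturday, so the first Friday is February 7 and the fourth is February 28.
March 2, 2020 does not fall between 10 November 2019 and 28 February 2020, so daylight saving is not in effect and Isheph Isles is at UTC−04:30.
10:00 Isheph Isles + 4h30m = 14:30 UTC.
1 March 2020 is a Sunday, so the first Sunday is March 1 and the second is March 8.
1 September 2020 is a Tuesday, so the first Saturday is September 5 and the second is September 12.
At the standard offset (UTC−02:45), 14:30 UTC − 2h45m = 11:45 Yaltara Canton standard time.
Daylight saving runs 8 March – 12 September; the standard-time date in Yaltara Canton, March 2, 2020, is outside that window, so Yaltara Canton is on standard time at UTC−02:45.
14:30 UTC − 2h45m = 11:45 Yaltara Canton.

11:45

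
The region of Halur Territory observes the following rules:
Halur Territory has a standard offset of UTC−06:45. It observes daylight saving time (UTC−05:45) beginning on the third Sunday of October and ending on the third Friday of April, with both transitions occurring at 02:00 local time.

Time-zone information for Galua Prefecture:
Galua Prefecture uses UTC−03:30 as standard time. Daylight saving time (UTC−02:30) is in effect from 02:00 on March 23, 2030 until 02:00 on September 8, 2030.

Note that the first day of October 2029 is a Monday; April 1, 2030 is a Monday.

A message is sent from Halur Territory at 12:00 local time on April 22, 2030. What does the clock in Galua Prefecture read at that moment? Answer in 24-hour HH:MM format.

16:15

1 October 2029 is a Monday, so the first Sunday is October 7 and the third is October 21.
1 April 2030 is a Monday, so the first Friday is April 5 and the third is April 19.
April 22, 2030 does not fall between 21 October 2029 and 19 April 2030, so daylight saving is not in effect and Halur Territory is at UTC−06:45.
12:00 Halur Territory + 6h45m = 18:45 UTC.
At the standard offset (UTC−03:30), 18:45 UTC − 3h30m = 15:15 Galua Prefecture standard time.
The standard-time date in Galua Prefecture, April 22, 2030, falls between 23 March and 8 September, so daylight saving is in effect and Galua Prefecture is at UTC−02:30.
18:45 UTC − 2h30m = 16:15 Galua Prefecture.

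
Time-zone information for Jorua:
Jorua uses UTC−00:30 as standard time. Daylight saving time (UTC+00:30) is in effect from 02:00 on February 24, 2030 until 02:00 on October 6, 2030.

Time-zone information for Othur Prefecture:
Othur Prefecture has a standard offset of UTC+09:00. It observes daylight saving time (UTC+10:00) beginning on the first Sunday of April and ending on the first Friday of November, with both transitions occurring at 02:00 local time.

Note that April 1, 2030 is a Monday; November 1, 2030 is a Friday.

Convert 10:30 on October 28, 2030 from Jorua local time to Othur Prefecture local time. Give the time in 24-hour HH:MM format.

21:00

October 28, 2030 is outside the daylight-saving period (24 February – 6 October), so Jorua is on standard time, UTC−00:30.
10:30 Jorua + 0h30m = 11:00 UTC.
1 April 2030 is a Monday, so the first Sunday is April 7.
1 November 2030 is a Friday, so the first Friday is November 1.
At the standard offset (UTC+09:00), 11:00 UTC + 9h = 20:00 Othur Prefecture standard time.
Daylight saving runs 7 April – 1 November; the standard-time date in Othur Prefecture, October 28, 2030, is inside that window, so Othur Prefecture is at UTC+10:00.
11:00 UTC + 10h = 21:00 Othur Prefecture.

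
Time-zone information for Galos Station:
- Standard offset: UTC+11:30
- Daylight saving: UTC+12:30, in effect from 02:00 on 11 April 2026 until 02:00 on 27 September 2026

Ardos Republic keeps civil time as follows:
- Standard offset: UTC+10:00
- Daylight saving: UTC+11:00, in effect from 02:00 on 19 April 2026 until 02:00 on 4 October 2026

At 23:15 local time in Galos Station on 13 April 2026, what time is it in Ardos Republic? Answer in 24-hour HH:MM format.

Daylight saving runs 11 April – 27 September; 13 April 2026 is inside that window, so Galos Station is at UTC+12:30.
23:15 Galos Station − 12h30m = 10:45 UTC.
At the standard offset (UTC+10:00), 10:45 UTC + 10h = 20:45 Ardos Republic standard time.
The standard-time date in Ardos Republic, 13 April 2026, does not fall between 19 April and 4 October, so daylight saving is not in effect and Ardos Republic is at UTC+10:00.
10:45 UTC + 10h = 20:45 Ardos Republic.

20:45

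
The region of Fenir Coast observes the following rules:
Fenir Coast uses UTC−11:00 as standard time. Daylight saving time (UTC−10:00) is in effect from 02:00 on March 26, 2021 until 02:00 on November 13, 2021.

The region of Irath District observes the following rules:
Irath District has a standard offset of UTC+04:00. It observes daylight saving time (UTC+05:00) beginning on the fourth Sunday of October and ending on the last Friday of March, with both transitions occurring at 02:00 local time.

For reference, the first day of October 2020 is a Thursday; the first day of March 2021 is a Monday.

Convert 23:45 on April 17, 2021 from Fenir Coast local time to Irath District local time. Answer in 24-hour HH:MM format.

13:45

April 17, 2021 lies within the daylight-saving period (26 March – 13 November), so Fenir Coast is on daylight time, UTC−10:00.
23:45 Fenir Coast + 10h = 09:45 UTC (rolling into the next day, 18 April 2021).
1 October 2020 is a Thursday, so the first Sunday is October 4 and the fourth is October 25.
1 March 2021 is a Monday, so Fridays fall on 5, 12, 19, 26; the last is March 26.
At the standard offset (UTC+04:00), 09:45 UTC + 4h = 13:45 Irath District standard time.
Daylight saving runs 25 October 2020 – 26 March 2021; the standard-time date in Irath District, April 18, 2021, is outside that window, so Irath District is on standard time at UTC+04:00.
09:45 UTC + 4h = 13:45 Irath District.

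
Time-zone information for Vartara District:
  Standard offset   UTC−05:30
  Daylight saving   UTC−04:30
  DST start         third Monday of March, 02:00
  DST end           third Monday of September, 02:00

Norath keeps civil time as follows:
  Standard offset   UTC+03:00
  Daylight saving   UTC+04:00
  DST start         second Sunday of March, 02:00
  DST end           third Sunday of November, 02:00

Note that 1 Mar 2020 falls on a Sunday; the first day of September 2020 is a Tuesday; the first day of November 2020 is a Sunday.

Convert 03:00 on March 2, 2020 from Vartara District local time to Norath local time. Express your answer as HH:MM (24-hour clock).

1 March 2020 is a Sunday, so the first Monday is March 2 and the third is March 16.
1 September 2020 is a Tuesday, so the first Monday is September 7 and the third is September 21.
March 2, 2020 does not fall between 16 March and 21 September, so daylight saving is not in effect and Vartara District is at UTC−05:30.
03:00 Vartara District + 5h30m = 08:30 UTC.
1 March 2020 is a Sunday, so the first Sunday is March 1 and the second is March 8.
1 November 2020 is a Sunday, so the first Sunday is November 1 and the third is November 15.
At the standard offset (UTC+03:00), 08:30 UTC + 3h = 11:30 Norath standard time.
Daylight saving runs 8 March – 15 November; the standard-time date in Norath, March 2, 2020, is outside that window, so Norath is on standard time at UTC+03:00.
08:30 UTC + 3h = 11:30 Norath.

11:30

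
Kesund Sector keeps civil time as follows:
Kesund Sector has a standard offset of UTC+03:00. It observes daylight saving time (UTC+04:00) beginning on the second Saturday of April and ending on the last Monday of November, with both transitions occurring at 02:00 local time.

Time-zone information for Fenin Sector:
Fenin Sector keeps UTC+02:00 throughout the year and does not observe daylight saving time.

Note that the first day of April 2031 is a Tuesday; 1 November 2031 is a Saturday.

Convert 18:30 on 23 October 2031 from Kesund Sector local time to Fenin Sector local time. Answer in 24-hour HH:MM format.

16:30

1 April 2031 is a Tuesday, so the first Saturday is April 5 and the second is April 12.
1 November 2031 is a Saturday, so Mondays fall on 3, 10, 17, 24; the last is November 24.
23 October 2031 lies within the daylight-saving period (12 April – 24 November), so Kesund Sector is on daylight time, UTC+04:00.
18:30 Kesund Sector − 4h = 14:30 UTC.
Fenin Sector stays on UTC+02:00 all year.
14:30 UTC + 2h = 16:30 Fenin Sector.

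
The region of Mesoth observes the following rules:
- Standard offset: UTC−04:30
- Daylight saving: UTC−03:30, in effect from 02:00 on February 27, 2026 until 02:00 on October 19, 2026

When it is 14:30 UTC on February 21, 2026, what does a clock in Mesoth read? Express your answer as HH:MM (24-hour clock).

10:00

At the standard offset (UTC−04:30), 14:30 UTC − 4h30m = 10:00 Mesoth standard time.
The standard-time date in Mesoth, February 21, 2026, does not fall between 27 February and 19 October, so daylight saving is not in effect and Mesoth is at UTC−04:30.
14:30 UTC − 4h30m = 10:00 local.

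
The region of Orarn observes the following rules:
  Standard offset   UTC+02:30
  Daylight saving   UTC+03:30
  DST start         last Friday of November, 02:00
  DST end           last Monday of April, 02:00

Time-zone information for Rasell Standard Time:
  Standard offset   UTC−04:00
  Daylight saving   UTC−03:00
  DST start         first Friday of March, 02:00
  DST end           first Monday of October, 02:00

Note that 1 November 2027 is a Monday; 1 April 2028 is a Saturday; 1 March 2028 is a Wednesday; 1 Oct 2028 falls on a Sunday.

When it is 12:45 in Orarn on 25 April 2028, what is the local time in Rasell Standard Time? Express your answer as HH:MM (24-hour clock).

1 November 2027 is a Monday, so Fridays fall on 5, 12, 19, 26; the last is November 26.
1 April 2028 is a Saturday, so Mondays fall on 3, 10, 17, 24; the last is April 24.
25 April 2028 does not fall between 26 November 2027 and 24 April 2028, so daylight saving is not in effect and Orarn is at UTC+02:30.
12:45 Orarn − 2h30m = 10:15 UTC.
1 March 2028 is a Wednesday, so the first Friday is March 3.
1 October 2028 is a Sunday, so the first Monday is October 2.
At the standard offset (UTC−04:00), 10:15 UTC − 4h = 06:15 Rasell Standard Time standard time.
The standard-time date in Rasell Standard Time, 25 April 2028, lies within the daylight-saving period (3 March – 2 October), so Rasell Standard Time is on daylight time, UTC−03:00.
10:15 UTC − 3h = 07:15 Rasell Standard Time.

07:15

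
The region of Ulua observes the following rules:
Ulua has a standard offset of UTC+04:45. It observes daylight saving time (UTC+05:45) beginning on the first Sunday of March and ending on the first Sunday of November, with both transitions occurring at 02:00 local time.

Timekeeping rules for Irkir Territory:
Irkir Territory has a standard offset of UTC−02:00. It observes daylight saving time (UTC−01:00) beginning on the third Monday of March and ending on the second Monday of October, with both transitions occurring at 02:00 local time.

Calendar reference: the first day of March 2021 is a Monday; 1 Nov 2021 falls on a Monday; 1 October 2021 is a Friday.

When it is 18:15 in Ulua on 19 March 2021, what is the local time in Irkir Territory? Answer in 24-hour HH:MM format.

11:30

1 March 2021 is a Monday, so the first Sunday is March 7.
1 November 2021 is a Monday, so the first Sunday is November 7.
Daylight saving runs 7 March – 7 November; 19 March 2021 is inside that window, so Ulua is at UTC+05:45.
18:15 Ulua − 5h45m = 12:30 UTC.
1 March 2021 is a Monday, so the first Monday is March 1 and the third is March 15.
1 October 2021 is a Friday, so the first Monday is October 4 and the second is October 11.
At the standard offset (UTC−02:00), 12:30 UTC − 2h = 10:30 Irkir Territory standard time.
The standard-time date in Irkir Territory, 19 March 2021, lies within the daylight-saving period (15 March – 11 October), so Irkir Territory is on daylight time, UTC−01:00.
12:30 UTC − 1h = 11:30 Irkir Territory.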